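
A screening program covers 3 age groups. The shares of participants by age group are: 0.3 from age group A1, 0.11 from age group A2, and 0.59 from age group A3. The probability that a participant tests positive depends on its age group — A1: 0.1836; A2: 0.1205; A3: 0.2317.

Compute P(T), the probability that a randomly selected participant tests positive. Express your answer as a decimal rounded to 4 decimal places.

P(T) ≈ 0.2050

Summing over the partition,
P(T) = P(T|A1)·P(A1) + P(T|A2)·P(A2) + P(T|A3)·P(A3)
      = 0.1836·0.3 + 0.1205·0.11 + 0.2317·0.59
      = 0.05508 + 0.013255 + 0.136703 = 0.205038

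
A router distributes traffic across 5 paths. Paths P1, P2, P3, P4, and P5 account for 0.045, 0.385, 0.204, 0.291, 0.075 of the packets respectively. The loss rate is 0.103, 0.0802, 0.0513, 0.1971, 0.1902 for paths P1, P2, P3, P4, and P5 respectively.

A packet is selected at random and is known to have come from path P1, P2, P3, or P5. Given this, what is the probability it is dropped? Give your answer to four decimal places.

Let S = {P1, P2, P3, P5}.
P(S) = 0.045 + 0.385 + 0.204 + 0.075 = 0.709.
P(L ∩ S) = 0.103·0.045 + 0.0802·0.385 + 0.0513·0.204 + 0.1902·0.075 = 0.004635 + 0.030877 + 0.0104652 + 0.014265 = 0.0602422.
P(L | S) = 0.0602422 / 0.709 = 0.084968…

0.0850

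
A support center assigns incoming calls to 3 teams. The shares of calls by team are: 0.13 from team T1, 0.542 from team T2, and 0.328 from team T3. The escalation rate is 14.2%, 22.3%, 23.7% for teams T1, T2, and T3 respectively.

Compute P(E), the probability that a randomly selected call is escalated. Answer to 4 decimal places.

Using total probability over the partition,
P(E) = P(E|T1)·P(T1) + P(E|T2)·P(T2) + P(E|T3)·P(T3)
      = 0.142·0.13 + 0.223·0.542 + 0.237·0.328
      = 0.01846 + 0.120866 + 0.077736 = 0.217062

0.2171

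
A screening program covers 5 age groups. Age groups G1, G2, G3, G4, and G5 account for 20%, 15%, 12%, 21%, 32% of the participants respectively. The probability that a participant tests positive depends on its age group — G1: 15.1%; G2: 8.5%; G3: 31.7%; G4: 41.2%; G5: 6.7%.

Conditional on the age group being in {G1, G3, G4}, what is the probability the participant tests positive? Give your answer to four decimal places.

0.2920

Let S = {G1, G3, G4}.
P(S) = 0.2 + 0.12 + 0.21 = 0.53.
P(T ∩ S) = 0.151·0.2 + 0.317·0.12 + 0.412·0.21 = 0.0302 + 0.03804 + 0.08652 = 0.15476.
P(T | S) = 0.15476 / 0.53 = 0.292000…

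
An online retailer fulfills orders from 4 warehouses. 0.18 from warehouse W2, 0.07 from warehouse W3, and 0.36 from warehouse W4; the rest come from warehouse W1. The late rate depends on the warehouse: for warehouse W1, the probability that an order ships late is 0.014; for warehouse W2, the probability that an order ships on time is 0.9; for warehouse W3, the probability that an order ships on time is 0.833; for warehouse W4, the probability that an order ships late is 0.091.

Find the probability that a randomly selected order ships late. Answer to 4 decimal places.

P(L) ≈ 0.0679

P(W1) = 1 − (0.18 + 0.07 + 0.36) = 0.39.
P(L|W2) = 1 − 0.9 = 0.1.
P(L|W3) = 1 − 0.833 = 0.167.
Summing over the partition,
P(L) = P(L|W1)·P(W1) + P(L|W2)·P(W2) + P(L|W3)·P(W3) + P(L|W4)·P(W4)
      = 0.014·0.39 + 0.1·0.18 + 0.167·0.07 + 0.091·0.36
      = 0.00546 + 0.018 + 0.01169 + 0.03276 = 0.06791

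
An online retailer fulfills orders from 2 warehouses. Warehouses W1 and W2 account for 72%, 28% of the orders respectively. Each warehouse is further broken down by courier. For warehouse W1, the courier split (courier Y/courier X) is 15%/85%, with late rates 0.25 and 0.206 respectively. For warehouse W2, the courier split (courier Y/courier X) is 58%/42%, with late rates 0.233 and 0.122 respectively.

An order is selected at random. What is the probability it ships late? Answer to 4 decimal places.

P(L|W1) = 0.15·0.25 + 0.85·0.206 = 0.0375 + 0.1751 = 0.2126
P(L|W2) = 0.58·0.233 + 0.42·0.122 = 0.13514 + 0.05124 = 0.18638
By total probability over the outer partition,
P(L) = 0.72·0.2126 + 0.28·0.18638
      = 0.153072 + 0.0521864 = 0.2052584

P(L) ≈ 0.2053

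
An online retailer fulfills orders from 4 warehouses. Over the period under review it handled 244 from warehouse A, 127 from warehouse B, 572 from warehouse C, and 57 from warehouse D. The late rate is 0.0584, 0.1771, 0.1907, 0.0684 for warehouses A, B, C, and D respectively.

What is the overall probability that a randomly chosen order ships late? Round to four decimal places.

P(L) ≈ 0.1497

Total: 244 + 127 + 572 + 57 = 1000.
P(A) = 244/1000 = 0.244. P(B) = 127/1000 = 0.127. P(C) = 572/1000 = 0.572. P(D) = 57/1000 = 0.057.
Using total probability over the partition,
P(L) = P(L|A)·P(A) + P(L|B)·P(B) + P(L|C)·P(C) + P(L|D)·P(D)
      = 0.0584·0.244 + 0.1771·0.127 + 0.1907·0.572 + 0.0684·0.057
      = 0.0142496 + 0.0224917 + 0.1090804 + 0.0038988 = 0.1497205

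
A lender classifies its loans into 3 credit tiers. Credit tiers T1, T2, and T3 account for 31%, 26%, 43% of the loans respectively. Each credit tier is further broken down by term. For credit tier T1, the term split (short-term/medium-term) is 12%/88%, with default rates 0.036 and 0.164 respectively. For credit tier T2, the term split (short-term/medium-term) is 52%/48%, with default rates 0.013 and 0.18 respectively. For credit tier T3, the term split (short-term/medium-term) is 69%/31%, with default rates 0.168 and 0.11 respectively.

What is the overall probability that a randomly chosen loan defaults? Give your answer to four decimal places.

P(D|T1) = 0.12·0.036 + 0.88·0.164 = 0.00432 + 0.14432 = 0.14864
P(D|T2) = 0.52·0.013 + 0.48·0.18 = 0.00676 + 0.0864 = 0.09316
P(D|T3) = 0.69·0.168 + 0.31·0.11 = 0.11592 + 0.0341 = 0.15002
Then overall,
P(D) = 0.31·0.14864 + 0.26·0.09316 + 0.43·0.15002
      = 0.0460784 + 0.0242216 + 0.0645086 = 0.1348086

P(D) ≈ 0.1348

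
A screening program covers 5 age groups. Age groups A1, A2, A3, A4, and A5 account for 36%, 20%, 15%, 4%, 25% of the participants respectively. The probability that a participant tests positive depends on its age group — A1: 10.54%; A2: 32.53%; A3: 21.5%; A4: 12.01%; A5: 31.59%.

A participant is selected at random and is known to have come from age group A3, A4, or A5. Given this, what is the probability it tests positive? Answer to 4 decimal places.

Let S = {A3, A4, A5}.
P(S) = 0.15 + 0.04 + 0.25 = 0.44.
P(T ∩ S) = 0.215·0.15 + 0.1201·0.04 + 0.3159·0.25 = 0.03225 + 0.004804 + 0.078975 = 0.116029.
P(T | S) = 0.116029 / 0.44 = 0.263702…

P(T|S) ≈ 0.2637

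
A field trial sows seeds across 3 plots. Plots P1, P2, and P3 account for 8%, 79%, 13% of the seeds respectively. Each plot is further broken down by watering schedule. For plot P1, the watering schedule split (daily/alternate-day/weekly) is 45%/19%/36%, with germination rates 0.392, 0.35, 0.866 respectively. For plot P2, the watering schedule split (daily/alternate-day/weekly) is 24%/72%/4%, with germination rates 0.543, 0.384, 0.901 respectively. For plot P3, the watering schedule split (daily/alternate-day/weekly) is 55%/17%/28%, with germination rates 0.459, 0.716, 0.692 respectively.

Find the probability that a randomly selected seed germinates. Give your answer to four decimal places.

P(G|P1) = 0.45·0.392 + 0.19·0.35 + 0.36·0.866 = 0.1764 + 0.0665 + 0.31176 = 0.55466
P(G|P2) = 0.24·0.543 + 0.72·0.384 + 0.04·0.901 = 0.13032 + 0.27648 + 0.03604 = 0.44284
P(G|P3) = 0.55·0.459 + 0.17·0.716 + 0.28·0.692 = 0.25245 + 0.12172 + 0.19376 = 0.56793
By total probability over the outer partition,
P(G) = 0.08·0.55466 + 0.79·0.44284 + 0.13·0.56793
      = 0.0443728 + 0.3498436 + 0.0738309 = 0.4680473

P(G) ≈ 0.4680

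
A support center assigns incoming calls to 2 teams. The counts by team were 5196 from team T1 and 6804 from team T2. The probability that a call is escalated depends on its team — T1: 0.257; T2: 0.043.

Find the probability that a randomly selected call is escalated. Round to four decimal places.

0.1357

Total: 5196 + 6804 = 12000.
P(T1) = 5196/12000 = 0.433. P(T2) = 6804/12000 = 0.567.
P(E) = P(E|T1)·P(T1) + P(E|T2)·P(T2)
      = 0.257·0.433 + 0.043·0.567
      = 0.111281 + 0.024381 = 0.135662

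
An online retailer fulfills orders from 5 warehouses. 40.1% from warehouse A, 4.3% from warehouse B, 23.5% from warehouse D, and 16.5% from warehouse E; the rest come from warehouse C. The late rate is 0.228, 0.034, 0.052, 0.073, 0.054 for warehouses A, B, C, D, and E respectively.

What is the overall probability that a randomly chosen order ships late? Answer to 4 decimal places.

P(C) = 1 − (0.401 + 0.043 + 0.235 + 0.165) = 0.156.
P(L) = P(L|A)·P(A) + P(L|B)·P(B) + P(L|C)·P(C) + P(L|D)·P(D) + P(L|E)·P(E)
      = 0.228·0.401 + 0.034·0.043 + 0.052·0.156 + 0.073·0.235 + 0.054·0.165
      = 0.091428 + 0.001462 + 0.008112 + 0.017155 + 0.00891 = 0.127067

P(L) ≈ 0.1271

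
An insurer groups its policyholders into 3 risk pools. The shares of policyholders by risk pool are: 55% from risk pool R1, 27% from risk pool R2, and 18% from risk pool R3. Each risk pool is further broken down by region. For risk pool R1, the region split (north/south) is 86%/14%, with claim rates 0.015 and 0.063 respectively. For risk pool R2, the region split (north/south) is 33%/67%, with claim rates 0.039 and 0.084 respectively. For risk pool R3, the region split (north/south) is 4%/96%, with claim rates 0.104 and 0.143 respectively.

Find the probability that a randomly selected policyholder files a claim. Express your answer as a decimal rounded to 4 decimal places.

P(C) ≈ 0.0561

P(C|R1) = 0.86·0.015 + 0.14·0.063 = 0.0129 + 0.00882 = 0.02172
P(C|R2) = 0.33·0.039 + 0.67·0.084 = 0.01287 + 0.05628 = 0.06915
P(C|R3) = 0.04·0.104 + 0.96·0.143 = 0.00416 + 0.13728 = 0.14144
Then overall,
P(C) = 0.55·0.02172 + 0.27·0.06915 + 0.18·0.14144
      = 0.011946 + 0.0186705 + 0.0254592 = 0.0560757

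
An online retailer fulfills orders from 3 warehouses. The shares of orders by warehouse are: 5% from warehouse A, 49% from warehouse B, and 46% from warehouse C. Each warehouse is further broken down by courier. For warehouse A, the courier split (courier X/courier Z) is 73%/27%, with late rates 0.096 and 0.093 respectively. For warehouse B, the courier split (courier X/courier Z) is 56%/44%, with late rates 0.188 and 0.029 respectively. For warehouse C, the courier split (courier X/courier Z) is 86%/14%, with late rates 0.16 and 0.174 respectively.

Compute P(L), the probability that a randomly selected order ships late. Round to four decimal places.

0.1371

P(L|A) = 0.73·0.096 + 0.27·0.093 = 0.07008 + 0.02511 = 0.09519
P(L|B) = 0.56·0.188 + 0.44·0.029 = 0.10528 + 0.01276 = 0.11804
P(L|C) = 0.86·0.16 + 0.14·0.174 = 0.1376 + 0.02436 = 0.16196
By total probability over the outer partition,
P(L) = 0.05·0.09519 + 0.49·0.11804 + 0.46·0.16196
      = 0.0047595 + 0.0578396 + 0.0745016 = 0.1371007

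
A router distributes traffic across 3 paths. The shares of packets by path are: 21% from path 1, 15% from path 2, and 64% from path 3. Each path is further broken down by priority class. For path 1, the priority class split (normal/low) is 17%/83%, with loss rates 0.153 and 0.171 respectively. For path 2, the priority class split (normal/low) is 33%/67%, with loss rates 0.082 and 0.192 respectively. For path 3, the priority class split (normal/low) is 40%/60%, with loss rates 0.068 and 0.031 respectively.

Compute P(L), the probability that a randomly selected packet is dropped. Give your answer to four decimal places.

P(L) ≈ 0.0879

P(L|1) = 0.17·0.153 + 0.83·0.171 = 0.02601 + 0.14193 = 0.16794
P(L|2) = 0.33·0.082 + 0.67·0.192 = 0.02706 + 0.12864 = 0.1557
P(L|3) = 0.4·0.068 + 0.6·0.031 = 0.0272 + 0.0186 = 0.0458
Then overall,
P(L) = 0.21·0.16794 + 0.15·0.1557 + 0.64·0.0458
      = 0.0352674 + 0.023355 + 0.029312 = 0.0879344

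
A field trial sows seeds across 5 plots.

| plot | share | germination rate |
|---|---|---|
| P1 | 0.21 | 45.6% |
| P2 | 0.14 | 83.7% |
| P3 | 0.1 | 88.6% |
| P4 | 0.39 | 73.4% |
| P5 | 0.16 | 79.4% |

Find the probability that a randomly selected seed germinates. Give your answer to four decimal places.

P(G) = P(G|P1)·P(P1) + P(G|P2)·P(P2) + P(G|P3)·P(P3) + P(G|P4)·P(P4) + P(G|P5)·P(P5)
      = 0.456·0.21 + 0.837·0.14 + 0.886·0.1 + 0.734·0.39 + 0.794·0.16
      = 0.09576 + 0.11718 + 0.0886 + 0.28626 + 0.12704 = 0.71484

0.7148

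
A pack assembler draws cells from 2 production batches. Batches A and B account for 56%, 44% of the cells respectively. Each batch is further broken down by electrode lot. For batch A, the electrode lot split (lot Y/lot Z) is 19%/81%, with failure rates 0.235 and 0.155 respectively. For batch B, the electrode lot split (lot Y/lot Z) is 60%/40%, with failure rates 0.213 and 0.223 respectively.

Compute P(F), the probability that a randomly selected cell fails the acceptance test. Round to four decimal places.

P(F) ≈ 0.1908

P(F|A) = 0.19·0.235 + 0.81·0.155 = 0.04465 + 0.12555 = 0.1702
P(F|B) = 0.6·0.213 + 0.4·0.223 = 0.1278 + 0.0892 = 0.217
By total probability over the outer partition,
P(F) = 0.56·0.1702 + 0.44·0.217
      = 0.095312 + 0.09548 = 0.190792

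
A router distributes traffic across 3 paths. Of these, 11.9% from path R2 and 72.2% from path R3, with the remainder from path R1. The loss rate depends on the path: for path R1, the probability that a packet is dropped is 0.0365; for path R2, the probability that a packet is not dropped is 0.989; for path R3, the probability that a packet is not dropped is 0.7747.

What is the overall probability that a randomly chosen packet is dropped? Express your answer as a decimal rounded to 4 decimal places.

P(R1) = 1 − (0.119 + 0.722) = 0.159.
P(L|R2) = 1 − 0.989 = 0.011.
P(L|R3) = 1 − 0.7747 = 0.2253.
P(L) = P(L|R1)·P(R1) + P(L|R2)·P(R2) + P(L|R3)·P(R3)
      = 0.0365·0.159 + 0.011·0.119 + 0.2253·0.722
      = 0.0058035 + 0.001309 + 0.1626666 = 0.1697791

0.1698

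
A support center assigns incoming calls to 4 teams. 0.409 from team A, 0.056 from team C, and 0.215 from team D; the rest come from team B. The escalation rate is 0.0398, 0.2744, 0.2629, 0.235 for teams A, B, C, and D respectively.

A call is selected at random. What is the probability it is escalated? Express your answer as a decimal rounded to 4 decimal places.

P(E) ≈ 0.1693

P(B) = 1 − (0.409 + 0.056 + 0.215) = 0.32.
P(E) = P(E|A)·P(A) + P(E|B)·P(B) + P(E|C)·P(C) + P(E|D)·P(D)
      = 0.0398·0.409 + 0.2744·0.32 + 0.2629·0.056 + 0.235·0.215
      = 0.0162782 + 0.087808 + 0.0147224 + 0.050525 = 0.1693336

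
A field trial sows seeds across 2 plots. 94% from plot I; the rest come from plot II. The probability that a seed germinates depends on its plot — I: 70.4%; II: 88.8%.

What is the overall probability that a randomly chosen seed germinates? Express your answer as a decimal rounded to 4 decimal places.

P(II) = 1 − (0.94) = 0.06.
By the law of total probability,
P(G) = P(G|I)·P(I) + P(G|II)·P(II)
      = 0.704·0.94 + 0.888·0.06
      = 0.66176 + 0.05328 = 0.71504

P(G) ≈ 0.7150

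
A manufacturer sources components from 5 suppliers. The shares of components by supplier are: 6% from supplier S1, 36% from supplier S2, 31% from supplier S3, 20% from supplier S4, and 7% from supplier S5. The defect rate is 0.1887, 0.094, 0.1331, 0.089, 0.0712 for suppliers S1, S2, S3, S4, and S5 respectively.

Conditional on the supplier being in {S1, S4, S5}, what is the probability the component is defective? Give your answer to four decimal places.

P(D|S) ≈ 0.1034

Let S = {S1, S4, S5}.
P(S) = 0.06 + 0.2 + 0.07 = 0.33.
P(D ∩ S) = 0.1887·0.06 + 0.089·0.2 + 0.0712·0.07 = 0.011322 + 0.0178 + 0.004984 = 0.034106.
P(D | S) = 0.034106 / 0.33 = 0.103352…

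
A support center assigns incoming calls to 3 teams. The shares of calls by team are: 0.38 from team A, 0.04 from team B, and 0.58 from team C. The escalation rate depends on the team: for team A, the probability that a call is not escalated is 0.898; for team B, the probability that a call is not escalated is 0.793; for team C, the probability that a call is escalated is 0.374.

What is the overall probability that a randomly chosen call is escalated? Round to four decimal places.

0.2640

P(E|A) = 1 − 0.898 = 0.102.
P(E|B) = 1 − 0.793 = 0.207.
P(E) = P(E|A)·P(A) + P(E|B)·P(B) + P(E|C)·P(C)
      = 0.102·0.38 + 0.207·0.04 + 0.374·0.58
      = 0.03876 + 0.00828 + 0.21692 = 0.26396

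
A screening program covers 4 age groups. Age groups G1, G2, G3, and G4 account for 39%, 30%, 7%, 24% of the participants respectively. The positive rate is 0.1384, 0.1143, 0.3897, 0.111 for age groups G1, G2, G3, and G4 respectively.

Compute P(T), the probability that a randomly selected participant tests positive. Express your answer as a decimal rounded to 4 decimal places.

Summing over the partition,
P(T) = P(T|G1)·P(G1) + P(T|G2)·P(G2) + P(T|G3)·P(G3) + P(T|G4)·P(G4)
      = 0.1384·0.39 + 0.1143·0.3 + 0.3897·0.07 + 0.111·0.24
      = 0.053976 + 0.03429 + 0.027279 + 0.02664 = 0.142185

0.1422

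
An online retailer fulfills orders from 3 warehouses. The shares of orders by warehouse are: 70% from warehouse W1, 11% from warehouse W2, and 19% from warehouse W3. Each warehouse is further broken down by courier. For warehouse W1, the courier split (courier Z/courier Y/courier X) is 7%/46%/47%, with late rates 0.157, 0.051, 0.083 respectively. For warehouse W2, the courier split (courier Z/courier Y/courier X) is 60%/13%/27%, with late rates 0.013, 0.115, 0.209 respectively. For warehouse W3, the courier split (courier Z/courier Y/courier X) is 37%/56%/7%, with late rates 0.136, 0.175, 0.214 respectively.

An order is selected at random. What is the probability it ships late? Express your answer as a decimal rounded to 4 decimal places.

P(L|W1) = 0.07·0.157 + 0.46·0.051 + 0.47·0.083 = 0.01099 + 0.02346 + 0.03901 = 0.07346
P(L|W2) = 0.6·0.013 + 0.13·0.115 + 0.27·0.209 = 0.0078 + 0.01495 + 0.05643 = 0.07918
P(L|W3) = 0.37·0.136 + 0.56·0.175 + 0.07·0.214 = 0.05032 + 0.098 + 0.01498 = 0.1633
Then overall,
P(L) = 0.7·0.07346 + 0.11·0.07918 + 0.19·0.1633
      = 0.051422 + 0.0087098 + 0.031027 = 0.0911588

P(L) ≈ 0.0912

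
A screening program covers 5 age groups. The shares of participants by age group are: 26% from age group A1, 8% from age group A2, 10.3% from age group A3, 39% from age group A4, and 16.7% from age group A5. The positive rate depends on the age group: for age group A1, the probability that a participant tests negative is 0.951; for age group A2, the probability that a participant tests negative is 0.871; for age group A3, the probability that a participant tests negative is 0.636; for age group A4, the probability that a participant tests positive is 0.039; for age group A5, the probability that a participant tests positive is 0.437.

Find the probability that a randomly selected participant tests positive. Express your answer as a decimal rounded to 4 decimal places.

P(T|A1) = 1 − 0.951 = 0.049.
P(T|A2) = 1 − 0.871 = 0.129.
P(T|A3) = 1 − 0.636 = 0.364.
P(T) = P(T|A1)·P(A1) + P(T|A2)·P(A2) + P(T|A3)·P(A3) + P(T|A4)·P(A4) + P(T|A5)·P(A5)
      = 0.049·0.26 + 0.129·0.08 + 0.364·0.103 + 0.039·0.39 + 0.437·0.167
      = 0.01274 + 0.01032 + 0.037492 + 0.01521 + 0.072979 = 0.148741

P(T) ≈ 0.1487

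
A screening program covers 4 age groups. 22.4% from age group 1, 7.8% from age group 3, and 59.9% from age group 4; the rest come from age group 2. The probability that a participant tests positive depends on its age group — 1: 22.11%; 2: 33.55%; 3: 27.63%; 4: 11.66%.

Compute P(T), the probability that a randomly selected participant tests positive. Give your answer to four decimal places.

P(2) = 1 − (0.224 + 0.078 + 0.599) = 0.099.
Summing over the partition,
P(T) = P(T|1)·P(1) + P(T|2)·P(2) + P(T|3)·P(3) + P(T|4)·P(4)
      = 0.2211·0.224 + 0.3355·0.099 + 0.2763·0.078 + 0.1166·0.599
      = 0.0495264 + 0.0332145 + 0.0215514 + 0.0698434 = 0.1741357

0.1741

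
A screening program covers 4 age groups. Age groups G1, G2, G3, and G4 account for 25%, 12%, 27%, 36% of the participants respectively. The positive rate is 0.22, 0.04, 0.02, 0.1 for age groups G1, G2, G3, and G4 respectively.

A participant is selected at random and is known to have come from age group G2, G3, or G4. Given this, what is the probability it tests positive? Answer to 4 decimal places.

Let S = {G2, G3, G4}.
P(S) = 0.12 + 0.27 + 0.36 = 0.75.
P(T ∩ S) = 0.04·0.12 + 0.02·0.27 + 0.1·0.36 = 0.0048 + 0.0054 + 0.036 = 0.0462.
P(T | S) = 0.0462 / 0.75 = 0.061600…

P(T|S) ≈ 0.0616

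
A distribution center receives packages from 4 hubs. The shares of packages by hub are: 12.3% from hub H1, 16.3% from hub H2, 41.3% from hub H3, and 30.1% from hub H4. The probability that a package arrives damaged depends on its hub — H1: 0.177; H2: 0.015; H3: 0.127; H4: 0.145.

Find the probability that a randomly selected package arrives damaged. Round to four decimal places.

P(D) = P(D|H1)·P(H1) + P(D|H2)·P(H2) + P(D|H3)·P(H3) + P(D|H4)·P(H4)
      = 0.177·0.123 + 0.015·0.163 + 0.127·0.413 + 0.145·0.301
      = 0.021771 + 0.002445 + 0.052451 + 0.043645 = 0.120312

0.1203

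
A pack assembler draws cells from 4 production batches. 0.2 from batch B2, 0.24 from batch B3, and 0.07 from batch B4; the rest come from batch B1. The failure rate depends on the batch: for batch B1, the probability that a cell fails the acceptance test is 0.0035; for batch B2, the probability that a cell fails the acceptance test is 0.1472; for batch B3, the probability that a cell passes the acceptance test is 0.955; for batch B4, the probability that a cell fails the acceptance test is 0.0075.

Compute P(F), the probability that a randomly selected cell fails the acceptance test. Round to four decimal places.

P(B1) = 1 − (0.2 + 0.24 + 0.07) = 0.49.
P(F|B3) = 1 − 0.955 = 0.045.
P(F) = P(F|B1)·P(B1) + P(F|B2)·P(B2) + P(F|B3)·P(B3) + P(F|B4)·P(B4)
      = 0.0035·0.49 + 0.1472·0.2 + 0.045·0.24 + 0.0075·0.07
      = 0.001715 + 0.02944 + 0.0108 + 0.000525 = 0.04248

0.0425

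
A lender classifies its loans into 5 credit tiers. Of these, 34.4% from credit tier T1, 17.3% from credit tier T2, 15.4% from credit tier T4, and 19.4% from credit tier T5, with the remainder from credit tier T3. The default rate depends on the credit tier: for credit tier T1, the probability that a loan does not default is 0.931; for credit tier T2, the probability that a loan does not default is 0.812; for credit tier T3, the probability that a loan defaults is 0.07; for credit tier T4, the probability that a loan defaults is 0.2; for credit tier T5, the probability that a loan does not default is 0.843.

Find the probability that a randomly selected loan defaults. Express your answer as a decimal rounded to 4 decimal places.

P(T3) = 1 − (0.344 + 0.173 + 0.154 + 0.194) = 0.135.
P(D|T1) = 1 − 0.931 = 0.069.
P(D|T2) = 1 − 0.812 = 0.188.
P(D|T5) = 1 − 0.843 = 0.157.
P(D) = P(D|T1)·P(T1) + P(D|T2)·P(T2) + P(D|T3)·P(T3) + P(D|T4)·P(T4) + P(D|T5)·P(T5)
      = 0.069·0.344 + 0.188·0.173 + 0.07·0.135 + 0.2·0.154 + 0.157·0.194
      = 0.023736 + 0.032524 + 0.00945 + 0.0308 + 0.030458 = 0.126968

P(D) ≈ 0.1270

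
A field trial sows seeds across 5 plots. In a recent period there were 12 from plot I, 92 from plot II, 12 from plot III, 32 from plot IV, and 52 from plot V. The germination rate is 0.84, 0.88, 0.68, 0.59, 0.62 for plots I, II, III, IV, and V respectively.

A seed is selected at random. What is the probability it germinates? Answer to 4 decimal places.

Total: 12 + 92 + 12 + 32 + 52 = 200.
P(I) = 12/200 = 0.06. P(II) = 92/200 = 0.46. P(III) = 12/200 = 0.06. P(IV) = 32/200 = 0.16. P(V) = 52/200 = 0.26.
Summing over the partition,
P(G) = P(G|I)·P(I) + P(G|II)·P(II) + P(G|III)·P(III) + P(G|IV)·P(IV) + P(G|V)·P(V)
      = 0.84·0.06 + 0.88·0.46 + 0.68·0.06 + 0.59·0.16 + 0.62·0.26
      = 0.0504 + 0.4048 + 0.0408 + 0.0944 + 0.1612 = 0.7516

0.7516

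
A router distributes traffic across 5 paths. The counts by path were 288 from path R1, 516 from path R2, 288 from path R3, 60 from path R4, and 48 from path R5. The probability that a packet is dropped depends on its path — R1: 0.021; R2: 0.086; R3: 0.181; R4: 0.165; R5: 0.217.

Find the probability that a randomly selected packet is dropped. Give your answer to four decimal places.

P(L) ≈ 0.1024

Total: 288 + 516 + 288 + 60 + 48 = 1200.
P(R1) = 288/1200 = 0.24. P(R2) = 516/1200 = 0.43. P(R3) = 288/1200 = 0.24. P(R4) = 60/1200 = 0.05. P(R5) = 48/1200 = 0.04.
P(L) = P(L|R1)·P(R1) + P(L|R2)·P(R2) + P(L|R3)·P(R3) + P(L|R4)·P(R4) + P(L|R5)·P(R5)
      = 0.021·0.24 + 0.086·0.43 + 0.181·0.24 + 0.165·0.05 + 0.217·0.04
      = 0.00504 + 0.03698 + 0.04344 + 0.00825 + 0.00868 = 0.10239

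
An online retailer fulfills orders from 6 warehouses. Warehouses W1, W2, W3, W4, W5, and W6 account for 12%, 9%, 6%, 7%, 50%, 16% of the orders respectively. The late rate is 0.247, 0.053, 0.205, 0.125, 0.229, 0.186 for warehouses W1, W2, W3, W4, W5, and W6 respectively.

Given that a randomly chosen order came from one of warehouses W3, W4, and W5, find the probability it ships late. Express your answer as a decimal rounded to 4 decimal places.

P(L|S) ≈ 0.2152

Let S = {W3, W4, W5}.
P(S) = 0.06 + 0.07 + 0.5 = 0.63.
P(L ∩ S) = 0.205·0.06 + 0.125·0.07 + 0.229·0.5 = 0.0123 + 0.00875 + 0.1145 = 0.13555.
P(L | S) = 0.13555 / 0.63 = 0.215159…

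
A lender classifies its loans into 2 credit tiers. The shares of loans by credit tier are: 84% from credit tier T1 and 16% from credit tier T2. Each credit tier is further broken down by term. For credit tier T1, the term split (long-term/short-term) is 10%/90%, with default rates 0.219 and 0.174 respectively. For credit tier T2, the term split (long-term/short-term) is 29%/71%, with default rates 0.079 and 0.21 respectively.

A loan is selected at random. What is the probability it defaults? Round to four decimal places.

P(D) ≈ 0.1775

P(D|T1) = 0.1·0.219 + 0.9·0.174 = 0.0219 + 0.1566 = 0.1785
P(D|T2) = 0.29·0.079 + 0.71·0.21 = 0.02291 + 0.1491 = 0.17201
Then overall,
P(D) = 0.84·0.1785 + 0.16·0.17201
      = 0.14994 + 0.0275216 = 0.1774616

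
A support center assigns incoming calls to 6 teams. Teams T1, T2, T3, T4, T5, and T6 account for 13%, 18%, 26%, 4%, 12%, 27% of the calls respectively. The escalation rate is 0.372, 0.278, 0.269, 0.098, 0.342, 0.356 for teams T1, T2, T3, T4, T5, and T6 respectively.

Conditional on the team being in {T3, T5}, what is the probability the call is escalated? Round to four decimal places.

Let S = {T3, T5}.
P(S) = 0.26 + 0.12 = 0.38.
P(E ∩ S) = 0.269·0.26 + 0.342·0.12 = 0.06994 + 0.04104 = 0.11098.
P(E | S) = 0.11098 / 0.38 = 0.292053…

0.2921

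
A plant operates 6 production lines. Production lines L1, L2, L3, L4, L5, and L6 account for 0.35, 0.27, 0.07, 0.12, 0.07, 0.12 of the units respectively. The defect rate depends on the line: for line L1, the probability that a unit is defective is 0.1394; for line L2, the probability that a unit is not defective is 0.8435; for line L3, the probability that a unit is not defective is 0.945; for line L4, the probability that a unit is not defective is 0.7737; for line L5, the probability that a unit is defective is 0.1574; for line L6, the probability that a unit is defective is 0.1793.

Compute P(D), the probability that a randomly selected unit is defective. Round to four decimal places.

P(D|L2) = 1 − 0.8435 = 0.1565.
P(D|L3) = 1 − 0.945 = 0.055.
P(D|L4) = 1 − 0.7737 = 0.2263.
Using total probability over the partition,
P(D) = P(D|L1)·P(L1) + P(D|L2)·P(L2) + P(D|L3)·P(L3) + P(D|L4)·P(L4) + P(D|L5)·P(L5) + P(D|L6)·P(L6)
      = 0.1394·0.35 + 0.1565·0.27 + 0.055·0.07 + 0.2263·0.12 + 0.1574·0.07 + 0.1793·0.12
      = 0.04879 + 0.042255 + 0.00385 + 0.027156 + 0.011018 + 0.021516 = 0.154585

P(D) ≈ 0.1546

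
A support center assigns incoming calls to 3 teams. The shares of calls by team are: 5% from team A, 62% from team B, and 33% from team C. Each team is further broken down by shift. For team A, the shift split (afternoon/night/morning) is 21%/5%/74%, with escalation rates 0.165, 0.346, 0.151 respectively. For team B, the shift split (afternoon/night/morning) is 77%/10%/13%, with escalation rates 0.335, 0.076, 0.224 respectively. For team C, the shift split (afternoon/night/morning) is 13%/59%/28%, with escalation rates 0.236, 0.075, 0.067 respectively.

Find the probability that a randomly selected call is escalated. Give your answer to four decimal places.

P(E) ≈ 0.2218

P(E|A) = 0.21·0.165 + 0.05·0.346 + 0.74·0.151 = 0.03465 + 0.0173 + 0.11174 = 0.16369
P(E|B) = 0.77·0.335 + 0.1·0.076 + 0.13·0.224 = 0.25795 + 0.0076 + 0.02912 = 0.29467
P(E|C) = 0.13·0.236 + 0.59·0.075 + 0.28·0.067 = 0.03068 + 0.04425 + 0.01876 = 0.09369
Then overall,
P(E) = 0.05·0.16369 + 0.62·0.29467 + 0.33·0.09369
      = 0.0081845 + 0.1826954 + 0.0309177 = 0.2217976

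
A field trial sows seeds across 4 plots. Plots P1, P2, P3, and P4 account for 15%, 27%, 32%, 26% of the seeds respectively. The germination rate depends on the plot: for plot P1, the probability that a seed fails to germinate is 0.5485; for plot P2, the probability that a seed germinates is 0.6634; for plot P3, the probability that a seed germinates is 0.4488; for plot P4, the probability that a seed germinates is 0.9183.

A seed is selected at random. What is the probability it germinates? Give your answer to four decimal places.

0.6292

P(G|P1) = 1 − 0.5485 = 0.4515.
P(G) = P(G|P1)·P(P1) + P(G|P2)·P(P2) + P(G|P3)·P(P3) + P(G|P4)·P(P4)
      = 0.4515·0.15 + 0.6634·0.27 + 0.4488·0.32 + 0.9183·0.26
      = 0.067725 + 0.179118 + 0.143616 + 0.238758 = 0.629217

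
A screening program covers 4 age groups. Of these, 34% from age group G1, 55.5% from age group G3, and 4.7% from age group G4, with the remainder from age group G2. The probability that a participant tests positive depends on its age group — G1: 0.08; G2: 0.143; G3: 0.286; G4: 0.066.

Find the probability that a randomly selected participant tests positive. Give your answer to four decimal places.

P(G2) = 1 − (0.34 + 0.555 + 0.047) = 0.058.
Summing over the partition,
P(T) = P(T|G1)·P(G1) + P(T|G2)·P(G2) + P(T|G3)·P(G3) + P(T|G4)·P(G4)
      = 0.08·0.34 + 0.143·0.058 + 0.286·0.555 + 0.066·0.047
      = 0.0272 + 0.008294 + 0.15873 + 0.003102 = 0.197326

P(T) ≈ 0.1973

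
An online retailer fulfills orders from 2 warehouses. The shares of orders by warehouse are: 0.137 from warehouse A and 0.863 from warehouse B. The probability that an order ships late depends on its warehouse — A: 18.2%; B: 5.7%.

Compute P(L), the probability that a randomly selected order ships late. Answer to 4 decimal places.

0.0741

Summing over the partition,
P(L) = P(L|A)·P(A) + P(L|B)·P(B)
      = 0.182·0.137 + 0.057·0.863
      = 0.024934 + 0.049191 = 0.074125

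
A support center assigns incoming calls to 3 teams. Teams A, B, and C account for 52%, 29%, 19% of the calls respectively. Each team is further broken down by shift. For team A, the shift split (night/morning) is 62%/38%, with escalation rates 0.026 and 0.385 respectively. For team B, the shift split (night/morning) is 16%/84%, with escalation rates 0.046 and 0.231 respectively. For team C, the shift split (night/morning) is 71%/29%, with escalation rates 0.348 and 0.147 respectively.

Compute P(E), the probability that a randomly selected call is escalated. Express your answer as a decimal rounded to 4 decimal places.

P(E|A) = 0.62·0.026 + 0.38·0.385 = 0.01612 + 0.1463 = 0.16242
P(E|B) = 0.16·0.046 + 0.84·0.231 = 0.00736 + 0.19404 = 0.2014
P(E|C) = 0.71·0.348 + 0.29·0.147 = 0.24708 + 0.04263 = 0.28971
Then overall,
P(E) = 0.52·0.16242 + 0.29·0.2014 + 0.19·0.28971
      = 0.0844584 + 0.058406 + 0.0550449 = 0.1979093

P(E) ≈ 0.1979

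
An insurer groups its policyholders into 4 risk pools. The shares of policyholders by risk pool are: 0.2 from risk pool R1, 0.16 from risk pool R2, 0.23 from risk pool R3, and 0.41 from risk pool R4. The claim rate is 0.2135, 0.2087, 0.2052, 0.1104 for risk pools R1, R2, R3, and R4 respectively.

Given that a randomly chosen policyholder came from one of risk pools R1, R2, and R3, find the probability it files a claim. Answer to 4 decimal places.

Let S = {R1, R2, R3}.
P(S) = 0.2 + 0.16 + 0.23 = 0.59.
P(C ∩ S) = 0.2135·0.2 + 0.2087·0.16 + 0.2052·0.23 = 0.0427 + 0.033392 + 0.047196 = 0.123288.
P(C | S) = 0.123288 / 0.59 = 0.208963…

0.2090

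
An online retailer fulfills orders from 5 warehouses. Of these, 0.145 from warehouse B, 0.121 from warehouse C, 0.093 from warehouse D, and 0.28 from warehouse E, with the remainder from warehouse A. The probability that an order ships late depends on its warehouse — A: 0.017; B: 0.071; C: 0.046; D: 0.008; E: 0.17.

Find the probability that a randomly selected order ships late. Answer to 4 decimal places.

0.0703

P(A) = 1 − (0.145 + 0.121 + 0.093 + 0.28) = 0.361.
Using total probability over the partition,
P(L) = P(L|A)·P(A) + P(L|B)·P(B) + P(L|C)·P(C) + P(L|D)·P(D) + P(L|E)·P(E)
      = 0.017·0.361 + 0.071·0.145 + 0.046·0.121 + 0.008·0.093 + 0.17·0.28
      = 0.006137 + 0.010295 + 0.005566 + 0.000744 + 0.0476 = 0.070342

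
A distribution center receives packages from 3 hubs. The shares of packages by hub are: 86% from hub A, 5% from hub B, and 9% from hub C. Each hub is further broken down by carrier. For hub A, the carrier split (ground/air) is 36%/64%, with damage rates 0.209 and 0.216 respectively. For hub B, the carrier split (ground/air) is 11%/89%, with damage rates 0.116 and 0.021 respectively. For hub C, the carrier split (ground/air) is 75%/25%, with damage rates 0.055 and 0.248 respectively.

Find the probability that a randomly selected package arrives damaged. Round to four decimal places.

0.1945

P(D|A) = 0.36·0.209 + 0.64·0.216 = 0.07524 + 0.13824 = 0.21348
P(D|B) = 0.11·0.116 + 0.89·0.021 = 0.01276 + 0.01869 = 0.03145
P(D|C) = 0.75·0.055 + 0.25·0.248 = 0.04125 + 0.062 = 0.10325
Then overall,
P(D) = 0.86·0.21348 + 0.05·0.03145 + 0.09·0.10325
      = 0.1835928 + 0.0015725 + 0.0092925 = 0.1944578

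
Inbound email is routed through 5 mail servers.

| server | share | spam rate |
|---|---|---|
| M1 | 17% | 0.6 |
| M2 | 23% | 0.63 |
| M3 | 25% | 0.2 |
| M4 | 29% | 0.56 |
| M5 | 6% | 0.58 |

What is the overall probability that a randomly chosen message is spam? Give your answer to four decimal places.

P(S) = P(S|M1)·P(M1) + P(S|M2)·P(M2) + P(S|M3)·P(M3) + P(S|M4)·P(M4) + P(S|M5)·P(M5)
      = 0.6·0.17 + 0.63·0.23 + 0.2·0.25 + 0.56·0.29 + 0.58·0.06
      = 0.102 + 0.1449 + 0.05 + 0.1624 + 0.0348 = 0.4941

0.4941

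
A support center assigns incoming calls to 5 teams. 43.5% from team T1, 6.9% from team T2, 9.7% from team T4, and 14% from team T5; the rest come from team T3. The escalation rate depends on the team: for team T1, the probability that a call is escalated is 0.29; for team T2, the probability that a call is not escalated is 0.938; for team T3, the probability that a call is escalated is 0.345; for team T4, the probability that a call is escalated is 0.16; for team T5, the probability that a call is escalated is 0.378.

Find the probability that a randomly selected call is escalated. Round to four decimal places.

P(T3) = 1 − (0.435 + 0.069 + 0.097 + 0.14) = 0.259.
P(E|T2) = 1 − 0.938 = 0.062.
By the law of total probability,
P(E) = P(E|T1)·P(T1) + P(E|T2)·P(T2) + P(E|T3)·P(T3) + P(E|T4)·P(T4) + P(E|T5)·P(T5)
      = 0.29·0.435 + 0.062·0.069 + 0.345·0.259 + 0.16·0.097 + 0.378·0.14
      = 0.12615 + 0.004278 + 0.089355 + 0.01552 + 0.05292 = 0.288223

0.2882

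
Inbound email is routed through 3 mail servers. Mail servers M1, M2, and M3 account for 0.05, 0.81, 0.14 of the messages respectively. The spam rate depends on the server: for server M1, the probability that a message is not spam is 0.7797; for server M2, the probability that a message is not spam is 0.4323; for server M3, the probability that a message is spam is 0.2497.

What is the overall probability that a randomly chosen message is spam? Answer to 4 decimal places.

P(S|M1) = 1 − 0.7797 = 0.2203.
P(S|M2) = 1 − 0.4323 = 0.5677.
P(S) = P(S|M1)·P(M1) + P(S|M2)·P(M2) + P(S|M3)·P(M3)
      = 0.2203·0.05 + 0.5677·0.81 + 0.2497·0.14
      = 0.011015 + 0.459837 + 0.034958 = 0.50581

P(S) ≈ 0.5058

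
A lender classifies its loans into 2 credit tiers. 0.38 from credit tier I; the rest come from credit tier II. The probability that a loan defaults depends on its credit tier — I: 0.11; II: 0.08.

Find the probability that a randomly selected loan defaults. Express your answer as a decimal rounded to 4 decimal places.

P(D) ≈ 0.0914

P(II) = 1 − (0.38) = 0.62.
P(D) = P(D|I)·P(I) + P(D|II)·P(II)
      = 0.11·0.38 + 0.08·0.62
      = 0.0418 + 0.0496 = 0.0914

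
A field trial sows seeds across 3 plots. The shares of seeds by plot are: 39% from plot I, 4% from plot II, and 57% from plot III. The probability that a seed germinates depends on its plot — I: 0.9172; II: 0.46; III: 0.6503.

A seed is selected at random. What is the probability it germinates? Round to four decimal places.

Summing over the partition,
P(G) = P(G|I)·P(I) + P(G|II)·P(II) + P(G|III)·P(III)
      = 0.9172·0.39 + 0.46·0.04 + 0.6503·0.57
      = 0.357708 + 0.0184 + 0.370671 = 0.746779

P(G) ≈ 0.7468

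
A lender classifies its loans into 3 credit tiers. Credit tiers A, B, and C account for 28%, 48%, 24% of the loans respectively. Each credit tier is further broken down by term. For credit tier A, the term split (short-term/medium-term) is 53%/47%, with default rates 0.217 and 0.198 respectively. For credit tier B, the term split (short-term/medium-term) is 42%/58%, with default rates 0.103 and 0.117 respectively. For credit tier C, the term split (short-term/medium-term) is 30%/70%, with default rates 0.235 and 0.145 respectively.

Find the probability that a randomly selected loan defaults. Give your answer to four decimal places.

P(D) ≈ 0.1529

P(D|A) = 0.53·0.217 + 0.47·0.198 = 0.11501 + 0.09306 = 0.20807
P(D|B) = 0.42·0.103 + 0.58·0.117 = 0.04326 + 0.06786 = 0.11112
P(D|C) = 0.3·0.235 + 0.7·0.145 = 0.0705 + 0.1015 = 0.172
Then overall,
P(D) = 0.28·0.20807 + 0.48·0.11112 + 0.24·0.172
      = 0.0582596 + 0.0533376 + 0.04128 = 0.1528772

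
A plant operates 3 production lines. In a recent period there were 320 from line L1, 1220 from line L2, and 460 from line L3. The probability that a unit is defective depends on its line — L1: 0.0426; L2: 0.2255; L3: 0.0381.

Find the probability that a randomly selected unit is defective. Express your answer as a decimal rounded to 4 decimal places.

P(D) ≈ 0.1531

Total: 320 + 1220 + 460 = 2000.
P(L1) = 320/2000 = 0.16. P(L2) = 1220/2000 = 0.61. P(L3) = 460/2000 = 0.23.
P(D) = P(D|L1)·P(L1) + P(D|L2)·P(L2) + P(D|L3)·P(L3)
      = 0.0426·0.16 + 0.2255·0.61 + 0.0381·0.23
      = 0.006816 + 0.137555 + 0.008763 = 0.153134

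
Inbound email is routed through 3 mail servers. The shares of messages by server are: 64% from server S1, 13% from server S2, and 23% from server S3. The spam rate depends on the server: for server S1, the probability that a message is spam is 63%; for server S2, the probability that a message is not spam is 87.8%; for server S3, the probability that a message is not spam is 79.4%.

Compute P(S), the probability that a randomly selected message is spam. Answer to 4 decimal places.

P(S|S2) = 1 − 0.878 = 0.122.
P(S|S3) = 1 − 0.794 = 0.206.
Summing over the partition,
P(S) = P(S|S1)·P(S1) + P(S|S2)·P(S2) + P(S|S3)·P(S3)
      = 0.63·0.64 + 0.122·0.13 + 0.206·0.23
      = 0.4032 + 0.01586 + 0.04738 = 0.46644

0.4664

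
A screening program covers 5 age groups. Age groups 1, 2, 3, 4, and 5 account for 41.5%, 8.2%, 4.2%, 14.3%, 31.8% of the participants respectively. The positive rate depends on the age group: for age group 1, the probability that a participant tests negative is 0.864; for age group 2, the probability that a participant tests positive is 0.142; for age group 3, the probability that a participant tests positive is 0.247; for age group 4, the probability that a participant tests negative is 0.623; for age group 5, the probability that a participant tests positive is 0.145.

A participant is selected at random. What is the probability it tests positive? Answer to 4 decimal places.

P(T) ≈ 0.1785

P(T|1) = 1 − 0.864 = 0.136.
P(T|4) = 1 − 0.623 = 0.377.
P(T) = P(T|1)·P(1) + P(T|2)·P(2) + P(T|3)·P(3) + P(T|4)·P(4) + P(T|5)·P(5)
      = 0.136·0.415 + 0.142·0.082 + 0.247·0.042 + 0.377·0.143 + 0.145·0.318
      = 0.05644 + 0.011644 + 0.010374 + 0.053911 + 0.04611 = 0.178479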